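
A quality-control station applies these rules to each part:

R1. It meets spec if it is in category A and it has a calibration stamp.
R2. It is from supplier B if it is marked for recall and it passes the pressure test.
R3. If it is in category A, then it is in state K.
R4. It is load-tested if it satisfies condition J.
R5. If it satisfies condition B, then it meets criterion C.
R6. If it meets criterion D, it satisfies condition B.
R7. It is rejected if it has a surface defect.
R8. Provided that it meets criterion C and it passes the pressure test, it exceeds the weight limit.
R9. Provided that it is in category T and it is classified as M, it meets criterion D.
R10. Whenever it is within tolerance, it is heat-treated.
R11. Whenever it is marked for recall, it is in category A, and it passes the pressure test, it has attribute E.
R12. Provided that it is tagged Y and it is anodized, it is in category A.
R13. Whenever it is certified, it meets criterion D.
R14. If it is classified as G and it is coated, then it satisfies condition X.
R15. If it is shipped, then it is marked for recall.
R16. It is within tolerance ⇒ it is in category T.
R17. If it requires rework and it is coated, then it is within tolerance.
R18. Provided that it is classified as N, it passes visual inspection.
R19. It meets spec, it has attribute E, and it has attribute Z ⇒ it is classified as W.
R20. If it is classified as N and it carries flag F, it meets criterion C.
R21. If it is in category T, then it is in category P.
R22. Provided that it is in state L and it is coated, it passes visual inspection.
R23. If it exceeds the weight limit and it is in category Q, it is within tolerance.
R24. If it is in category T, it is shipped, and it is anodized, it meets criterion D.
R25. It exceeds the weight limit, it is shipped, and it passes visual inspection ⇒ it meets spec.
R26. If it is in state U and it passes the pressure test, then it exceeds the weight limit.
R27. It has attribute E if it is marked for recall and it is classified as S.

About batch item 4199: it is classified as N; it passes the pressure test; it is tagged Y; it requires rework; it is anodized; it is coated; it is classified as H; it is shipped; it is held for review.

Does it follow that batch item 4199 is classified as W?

Forward chaining from the given facts derives: is in category A, is marked for recall, is within tolerance, passes visual inspection, is from supplier B, is in state K, is heat-treated, has attribute E, is in category T, is in category P, meets criterion D, satisfies condition B, meets criterion C, exceeds the weight limit, meets spec.
The only rule concluding "it is classified as W" is R19, which needs "it has attribute Z"; that is never established.

No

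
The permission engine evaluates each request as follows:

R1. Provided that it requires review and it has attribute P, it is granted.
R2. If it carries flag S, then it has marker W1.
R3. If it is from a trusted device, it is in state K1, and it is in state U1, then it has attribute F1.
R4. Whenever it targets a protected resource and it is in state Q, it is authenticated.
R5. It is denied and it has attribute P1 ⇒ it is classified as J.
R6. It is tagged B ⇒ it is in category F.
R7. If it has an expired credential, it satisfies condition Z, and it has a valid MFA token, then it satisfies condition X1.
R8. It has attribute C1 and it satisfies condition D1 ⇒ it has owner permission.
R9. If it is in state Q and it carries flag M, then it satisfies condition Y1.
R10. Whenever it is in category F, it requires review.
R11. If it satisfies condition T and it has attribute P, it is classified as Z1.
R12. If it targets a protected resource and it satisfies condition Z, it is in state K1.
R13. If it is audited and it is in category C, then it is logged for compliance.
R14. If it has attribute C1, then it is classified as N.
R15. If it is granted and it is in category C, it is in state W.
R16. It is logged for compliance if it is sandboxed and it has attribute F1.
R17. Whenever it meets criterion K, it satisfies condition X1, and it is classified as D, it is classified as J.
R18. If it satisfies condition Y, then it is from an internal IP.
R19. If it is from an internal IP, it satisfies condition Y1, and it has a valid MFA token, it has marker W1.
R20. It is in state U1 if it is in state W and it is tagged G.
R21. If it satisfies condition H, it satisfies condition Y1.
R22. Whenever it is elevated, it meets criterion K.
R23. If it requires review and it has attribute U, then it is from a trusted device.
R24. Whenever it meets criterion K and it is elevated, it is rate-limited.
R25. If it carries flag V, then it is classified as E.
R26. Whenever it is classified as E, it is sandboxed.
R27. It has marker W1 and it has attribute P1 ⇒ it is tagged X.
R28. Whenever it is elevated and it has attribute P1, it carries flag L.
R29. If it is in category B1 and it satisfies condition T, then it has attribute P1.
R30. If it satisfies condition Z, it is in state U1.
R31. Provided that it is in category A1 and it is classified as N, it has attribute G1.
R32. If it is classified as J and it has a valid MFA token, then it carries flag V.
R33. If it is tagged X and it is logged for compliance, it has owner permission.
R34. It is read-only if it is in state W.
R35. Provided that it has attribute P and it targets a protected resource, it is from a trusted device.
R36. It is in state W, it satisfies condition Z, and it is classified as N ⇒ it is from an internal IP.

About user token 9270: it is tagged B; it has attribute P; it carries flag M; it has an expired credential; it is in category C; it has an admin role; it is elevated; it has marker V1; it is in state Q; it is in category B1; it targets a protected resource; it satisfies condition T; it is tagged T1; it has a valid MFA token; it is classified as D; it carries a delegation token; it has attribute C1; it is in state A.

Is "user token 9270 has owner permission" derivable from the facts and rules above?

No

Forward chaining from the given facts derives: is authenticated, is in category F, satisfies condition Y1, requires review, is classified as Z1, is classified as N, meets criterion K, is rate-limited, has attribute P1, is from a trusted device, is granted, is in state W, carries flag L, is read-only.
Rules concluding "it has owner permission": R8 needs "it satisfies condition D1"; R33 needs "it is tagged X" — none of these are established.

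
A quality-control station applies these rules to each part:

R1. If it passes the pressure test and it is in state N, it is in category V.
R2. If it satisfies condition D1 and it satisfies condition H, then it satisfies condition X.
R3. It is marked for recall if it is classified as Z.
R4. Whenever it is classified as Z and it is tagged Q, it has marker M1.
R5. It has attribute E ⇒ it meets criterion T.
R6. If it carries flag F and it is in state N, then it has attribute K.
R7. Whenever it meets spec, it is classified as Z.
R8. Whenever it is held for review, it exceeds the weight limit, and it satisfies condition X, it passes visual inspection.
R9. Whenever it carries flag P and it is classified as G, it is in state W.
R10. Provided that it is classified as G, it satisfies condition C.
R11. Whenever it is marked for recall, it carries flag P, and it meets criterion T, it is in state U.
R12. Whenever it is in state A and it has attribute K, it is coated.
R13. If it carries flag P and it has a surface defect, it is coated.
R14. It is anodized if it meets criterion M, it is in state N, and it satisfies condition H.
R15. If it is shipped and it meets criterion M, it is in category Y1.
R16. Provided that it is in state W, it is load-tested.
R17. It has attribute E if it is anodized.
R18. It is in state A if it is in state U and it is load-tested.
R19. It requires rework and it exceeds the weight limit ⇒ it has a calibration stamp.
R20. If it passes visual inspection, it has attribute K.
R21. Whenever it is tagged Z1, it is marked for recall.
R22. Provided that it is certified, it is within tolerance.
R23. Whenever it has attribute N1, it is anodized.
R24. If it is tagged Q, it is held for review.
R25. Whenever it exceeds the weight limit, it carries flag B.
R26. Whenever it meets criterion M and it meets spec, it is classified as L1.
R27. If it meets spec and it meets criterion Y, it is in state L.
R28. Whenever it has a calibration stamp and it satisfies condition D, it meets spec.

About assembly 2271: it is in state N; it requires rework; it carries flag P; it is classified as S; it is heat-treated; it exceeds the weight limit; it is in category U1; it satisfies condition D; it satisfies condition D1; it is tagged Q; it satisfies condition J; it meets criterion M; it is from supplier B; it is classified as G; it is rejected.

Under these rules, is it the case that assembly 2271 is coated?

No

Forward chaining from the given facts derives: is in state W, satisfies condition C, is load-tested, has a calibration stamp, is held for review, carries flag B, meets spec, is classified as Z, is classified as L1, is marked for recall, has marker M1.
Rules concluding "it is coated": R12 needs "it is in state A"; R13 needs "it has a surface defect" — none of these are established.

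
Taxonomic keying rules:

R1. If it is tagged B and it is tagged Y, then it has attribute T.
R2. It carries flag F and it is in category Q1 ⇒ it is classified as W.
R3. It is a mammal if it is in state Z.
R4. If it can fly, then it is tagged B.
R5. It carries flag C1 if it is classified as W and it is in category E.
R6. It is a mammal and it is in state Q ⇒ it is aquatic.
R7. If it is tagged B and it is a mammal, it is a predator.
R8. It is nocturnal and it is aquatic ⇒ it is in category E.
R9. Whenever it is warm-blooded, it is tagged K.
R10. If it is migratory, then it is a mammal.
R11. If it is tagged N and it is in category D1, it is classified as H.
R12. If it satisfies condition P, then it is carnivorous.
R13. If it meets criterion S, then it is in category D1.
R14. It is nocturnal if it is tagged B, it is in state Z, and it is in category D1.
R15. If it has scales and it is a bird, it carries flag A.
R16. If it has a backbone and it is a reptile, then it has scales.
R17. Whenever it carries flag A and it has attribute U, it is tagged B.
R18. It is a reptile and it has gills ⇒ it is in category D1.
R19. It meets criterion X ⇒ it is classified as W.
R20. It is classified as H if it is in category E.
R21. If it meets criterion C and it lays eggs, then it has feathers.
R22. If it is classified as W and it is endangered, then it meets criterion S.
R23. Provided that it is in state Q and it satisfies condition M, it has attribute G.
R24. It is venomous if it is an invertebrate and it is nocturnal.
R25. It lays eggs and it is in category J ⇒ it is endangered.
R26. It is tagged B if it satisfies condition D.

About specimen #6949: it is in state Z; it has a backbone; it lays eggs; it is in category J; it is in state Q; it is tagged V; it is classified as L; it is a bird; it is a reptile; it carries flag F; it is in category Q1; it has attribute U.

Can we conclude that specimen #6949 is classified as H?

Yes

By R2 (it carries flag F, it is in category Q1): it is classified as W.
By R3 (it is in state Z): it is a mammal.
By R6 (it is a mammal, it is in state Q): it is aquatic.
By R16 (it has a backbone, it is a reptile): it has scales.
By R25 (it lays eggs, it is in category J): it is endangered.
By R15 (it has scales, it is a bird): it carries flag A.
By R17 (it carries flag A, it has attribute U): it is tagged B.
By R22 (it is classified as W, it is endangered): it meets criterion S.
By R13 (it meets criterion S): it is in category D1.
By R14 (it is tagged B, it is in state Z, it is in category D1): it is nocturnal.
By R8 (it is nocturnal, it is aquatic): it is in category E.
By R20 (it is in category E): it is classified as H.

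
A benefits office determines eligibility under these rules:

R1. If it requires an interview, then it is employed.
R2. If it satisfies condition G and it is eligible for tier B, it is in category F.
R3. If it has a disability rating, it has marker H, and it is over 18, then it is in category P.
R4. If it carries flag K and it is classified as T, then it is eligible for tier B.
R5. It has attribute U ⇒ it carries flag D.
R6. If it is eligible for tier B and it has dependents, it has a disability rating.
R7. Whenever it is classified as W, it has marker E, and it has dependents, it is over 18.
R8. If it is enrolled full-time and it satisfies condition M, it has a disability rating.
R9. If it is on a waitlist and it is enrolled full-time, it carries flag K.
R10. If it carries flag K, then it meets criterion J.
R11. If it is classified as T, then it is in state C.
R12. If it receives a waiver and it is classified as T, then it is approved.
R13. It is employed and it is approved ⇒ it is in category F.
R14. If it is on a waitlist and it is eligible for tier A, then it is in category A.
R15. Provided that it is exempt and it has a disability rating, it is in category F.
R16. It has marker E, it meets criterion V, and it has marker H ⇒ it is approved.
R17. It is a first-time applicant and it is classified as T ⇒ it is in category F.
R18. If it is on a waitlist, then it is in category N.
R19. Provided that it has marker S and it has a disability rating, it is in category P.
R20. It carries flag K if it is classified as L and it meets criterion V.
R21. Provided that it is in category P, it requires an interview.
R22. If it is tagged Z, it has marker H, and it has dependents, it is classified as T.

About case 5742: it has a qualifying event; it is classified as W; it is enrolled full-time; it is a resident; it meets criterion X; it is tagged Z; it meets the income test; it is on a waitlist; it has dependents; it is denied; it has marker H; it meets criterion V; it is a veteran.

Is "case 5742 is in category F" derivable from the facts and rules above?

Forward chaining from the given facts derives: carries flag K, meets criterion J, is in category N, is classified as T, is eligible for tier B, has a disability rating, is in state C.
Rules concluding "it is in category F": R2 needs "it satisfies condition G"; R13 needs "it is employed"; R15 needs "it is exempt"; R17 needs "it is a first-time applicant" — none of these are established.

No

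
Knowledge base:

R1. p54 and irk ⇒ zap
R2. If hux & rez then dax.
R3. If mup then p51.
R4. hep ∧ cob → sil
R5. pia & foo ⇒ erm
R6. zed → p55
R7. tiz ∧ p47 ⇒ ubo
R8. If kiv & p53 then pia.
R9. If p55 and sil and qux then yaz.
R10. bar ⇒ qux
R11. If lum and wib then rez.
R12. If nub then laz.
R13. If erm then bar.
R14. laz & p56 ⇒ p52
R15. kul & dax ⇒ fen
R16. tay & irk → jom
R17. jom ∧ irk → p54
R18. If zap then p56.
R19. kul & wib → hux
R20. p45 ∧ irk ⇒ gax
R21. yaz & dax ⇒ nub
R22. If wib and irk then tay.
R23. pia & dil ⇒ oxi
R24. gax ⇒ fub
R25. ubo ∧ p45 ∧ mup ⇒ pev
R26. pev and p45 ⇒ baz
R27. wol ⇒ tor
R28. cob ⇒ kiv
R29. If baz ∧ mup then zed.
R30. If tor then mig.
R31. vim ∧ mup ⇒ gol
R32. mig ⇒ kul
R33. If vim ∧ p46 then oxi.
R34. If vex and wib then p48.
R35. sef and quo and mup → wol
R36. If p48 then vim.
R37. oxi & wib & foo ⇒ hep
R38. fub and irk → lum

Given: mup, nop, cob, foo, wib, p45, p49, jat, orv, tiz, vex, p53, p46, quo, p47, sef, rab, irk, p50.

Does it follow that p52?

ubo  (by R7: tiz, p47)
gax  (by R20: p45, irk)
tay  (by R22: wib, irk)
fub  (by R24: gax)
pev  (by R25: ubo, p45, mup)
baz  (by R26: pev, p45)
kiv  (by R28: cob)
zed  (by R29: baz, mup)
p48  (by R34: vex, wib)
wol  (by R35: sef, quo, mup)
vim  (by R36: p48)
lum  (by R38: fub, irk)
p55  (by R6: zed)
pia  (by R8: kiv, p53)
rez  (by R11: lum, wib)
jom  (by R16: tay, irk)
p54  (by R17: jom, irk)
tor  (by R27: wol)
mig  (by R30: tor)
kul  (by R32: mig)
oxi  (by R33: vim, p46)
hep  (by R37: oxi, wib, foo)
zap  (by R1: p54, irk)
sil  (by R4: hep, cob)
erm  (by R5: pia, foo)
bar  (by R13: erm)
p56  (by R18: zap)
hux  (by R19: kul, wib)
dax  (by R2: hux, rez)
qux  (by R10: bar)
yaz  (by R9: p55, sil, qux)
nub  (by R21: yaz, dax)
laz  (by R12: nub)
p52  (by R14: laz, p56)

Yes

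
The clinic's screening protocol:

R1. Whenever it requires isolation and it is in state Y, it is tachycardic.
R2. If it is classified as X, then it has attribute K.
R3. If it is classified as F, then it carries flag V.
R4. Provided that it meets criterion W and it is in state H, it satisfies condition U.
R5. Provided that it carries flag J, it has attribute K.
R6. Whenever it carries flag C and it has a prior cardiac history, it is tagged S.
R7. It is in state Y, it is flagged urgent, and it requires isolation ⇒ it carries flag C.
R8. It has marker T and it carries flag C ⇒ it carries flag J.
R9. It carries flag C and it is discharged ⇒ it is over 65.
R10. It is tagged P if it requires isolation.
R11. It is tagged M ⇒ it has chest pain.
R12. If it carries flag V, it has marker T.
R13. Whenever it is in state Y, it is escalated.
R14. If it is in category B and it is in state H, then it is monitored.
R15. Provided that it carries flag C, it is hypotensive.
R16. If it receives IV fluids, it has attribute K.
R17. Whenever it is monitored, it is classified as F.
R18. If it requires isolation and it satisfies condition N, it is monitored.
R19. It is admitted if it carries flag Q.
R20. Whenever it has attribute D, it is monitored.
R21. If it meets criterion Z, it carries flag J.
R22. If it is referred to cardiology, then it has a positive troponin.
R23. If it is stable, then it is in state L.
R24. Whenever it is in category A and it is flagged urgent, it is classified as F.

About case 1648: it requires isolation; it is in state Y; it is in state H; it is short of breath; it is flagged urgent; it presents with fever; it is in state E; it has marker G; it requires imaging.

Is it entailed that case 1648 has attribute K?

Forward chaining from the given facts derives: is tachycardic, carries flag C, is tagged P, is escalated, is hypotensive.
Rules concluding "it has attribute K": R2 needs "it is classified as X"; R5 needs "it carries flag J"; R16 needs "it receives IV fluids" — none of these are established.

No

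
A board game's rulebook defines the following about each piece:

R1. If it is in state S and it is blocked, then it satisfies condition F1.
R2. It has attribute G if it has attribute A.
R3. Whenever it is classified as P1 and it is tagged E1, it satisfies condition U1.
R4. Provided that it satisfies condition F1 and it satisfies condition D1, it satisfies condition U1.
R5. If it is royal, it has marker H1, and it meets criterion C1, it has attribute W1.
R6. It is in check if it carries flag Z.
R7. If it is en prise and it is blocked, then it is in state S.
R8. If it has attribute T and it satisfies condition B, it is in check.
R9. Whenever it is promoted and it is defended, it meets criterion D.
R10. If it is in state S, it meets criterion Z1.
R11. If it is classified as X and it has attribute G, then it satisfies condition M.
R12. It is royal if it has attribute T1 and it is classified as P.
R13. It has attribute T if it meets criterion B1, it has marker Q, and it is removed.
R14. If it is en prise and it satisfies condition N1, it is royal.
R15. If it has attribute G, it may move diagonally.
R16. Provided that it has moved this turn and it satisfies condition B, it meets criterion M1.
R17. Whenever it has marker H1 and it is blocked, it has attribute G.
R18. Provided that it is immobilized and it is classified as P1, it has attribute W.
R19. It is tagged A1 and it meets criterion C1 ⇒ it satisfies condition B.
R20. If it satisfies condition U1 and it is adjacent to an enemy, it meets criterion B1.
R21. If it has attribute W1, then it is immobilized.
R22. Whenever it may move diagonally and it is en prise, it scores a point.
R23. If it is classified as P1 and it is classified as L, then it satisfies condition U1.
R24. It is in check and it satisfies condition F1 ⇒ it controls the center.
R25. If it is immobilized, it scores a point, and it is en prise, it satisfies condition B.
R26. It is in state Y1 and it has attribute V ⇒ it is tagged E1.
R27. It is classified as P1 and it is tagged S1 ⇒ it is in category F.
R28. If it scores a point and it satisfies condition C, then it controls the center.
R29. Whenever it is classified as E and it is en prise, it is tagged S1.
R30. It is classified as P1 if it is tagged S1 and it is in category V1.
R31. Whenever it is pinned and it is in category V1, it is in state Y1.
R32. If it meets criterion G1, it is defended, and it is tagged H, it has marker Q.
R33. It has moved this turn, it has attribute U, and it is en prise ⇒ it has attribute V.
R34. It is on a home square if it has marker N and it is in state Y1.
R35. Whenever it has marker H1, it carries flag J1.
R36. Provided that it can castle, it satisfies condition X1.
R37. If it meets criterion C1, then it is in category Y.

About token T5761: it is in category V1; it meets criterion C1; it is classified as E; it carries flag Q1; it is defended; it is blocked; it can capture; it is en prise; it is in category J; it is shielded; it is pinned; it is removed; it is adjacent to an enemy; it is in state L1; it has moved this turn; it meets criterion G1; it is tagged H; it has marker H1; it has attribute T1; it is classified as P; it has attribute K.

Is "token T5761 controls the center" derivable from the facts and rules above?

No

Forward chaining from the given facts derives: is in state S, meets criterion Z1, is royal, has attribute G, is tagged S1, is classified as P1, is in state Y1, has marker Q, carries flag J1, is in category Y, satisfies condition F1, has attribute W1, may move diagonally, is immobilized, scores a point, satisfies condition B, is in category F, meets criterion M1, has attribute W.
Rules concluding "it controls the center": R24 needs "it is in check"; R28 needs "it satisfies condition C" — none of these are established.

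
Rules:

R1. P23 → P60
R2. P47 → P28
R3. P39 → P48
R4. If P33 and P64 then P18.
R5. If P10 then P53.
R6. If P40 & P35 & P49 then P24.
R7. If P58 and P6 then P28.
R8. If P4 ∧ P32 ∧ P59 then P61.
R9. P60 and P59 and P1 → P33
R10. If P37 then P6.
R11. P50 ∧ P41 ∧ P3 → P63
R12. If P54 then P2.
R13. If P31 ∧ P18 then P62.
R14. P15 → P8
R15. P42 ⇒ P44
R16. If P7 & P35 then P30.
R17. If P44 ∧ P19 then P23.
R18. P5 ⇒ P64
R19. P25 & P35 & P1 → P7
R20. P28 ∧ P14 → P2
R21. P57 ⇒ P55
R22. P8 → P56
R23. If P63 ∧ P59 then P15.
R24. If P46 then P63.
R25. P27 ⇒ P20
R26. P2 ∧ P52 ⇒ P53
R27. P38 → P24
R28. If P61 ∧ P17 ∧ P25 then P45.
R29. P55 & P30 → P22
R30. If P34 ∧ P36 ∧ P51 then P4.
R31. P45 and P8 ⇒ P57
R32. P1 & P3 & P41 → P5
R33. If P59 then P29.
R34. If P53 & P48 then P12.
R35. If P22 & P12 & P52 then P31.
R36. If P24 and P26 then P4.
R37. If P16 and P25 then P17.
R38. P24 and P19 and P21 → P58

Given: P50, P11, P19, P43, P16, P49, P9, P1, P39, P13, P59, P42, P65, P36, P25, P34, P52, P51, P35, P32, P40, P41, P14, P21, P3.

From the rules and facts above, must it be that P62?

Forward chaining from the given facts derives: P48, P24, P63, P44, P23, P7, P15, P4, P5, P29, P17, P58, P60, P61, P33, P8, P30, P64, P56, P45, P57, P18, P55, P22.
The only rule concluding P62 is R13, which needs P31; that is never established.

No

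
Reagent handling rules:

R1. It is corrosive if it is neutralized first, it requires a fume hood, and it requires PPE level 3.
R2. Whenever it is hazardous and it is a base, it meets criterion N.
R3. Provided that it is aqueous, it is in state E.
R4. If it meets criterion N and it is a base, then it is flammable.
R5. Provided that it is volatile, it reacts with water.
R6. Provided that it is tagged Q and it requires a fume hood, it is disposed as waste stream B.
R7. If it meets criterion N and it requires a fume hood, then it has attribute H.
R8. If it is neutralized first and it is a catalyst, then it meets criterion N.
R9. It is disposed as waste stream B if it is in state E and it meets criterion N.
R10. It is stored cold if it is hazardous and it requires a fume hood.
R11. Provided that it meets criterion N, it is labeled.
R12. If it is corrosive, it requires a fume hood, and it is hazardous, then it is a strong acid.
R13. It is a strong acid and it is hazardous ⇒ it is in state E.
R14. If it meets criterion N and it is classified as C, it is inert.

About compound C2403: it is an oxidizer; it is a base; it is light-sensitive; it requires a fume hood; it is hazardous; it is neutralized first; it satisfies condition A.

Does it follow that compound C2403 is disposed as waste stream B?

Forward chaining from the given facts derives: meets criterion N, is flammable, has attribute H, is stored cold, is labeled.
Rules concluding "it is disposed as waste stream B": R6 needs "it is tagged Q"; R9 needs "it is in state E" — none of these are established.

No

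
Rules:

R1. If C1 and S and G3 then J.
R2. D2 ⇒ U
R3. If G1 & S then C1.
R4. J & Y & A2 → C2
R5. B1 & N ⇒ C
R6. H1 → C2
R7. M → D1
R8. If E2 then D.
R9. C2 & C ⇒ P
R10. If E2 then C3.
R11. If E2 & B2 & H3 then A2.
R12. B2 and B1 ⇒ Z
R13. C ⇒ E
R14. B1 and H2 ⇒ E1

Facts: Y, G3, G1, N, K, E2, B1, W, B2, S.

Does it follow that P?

No

Forward chaining from the given facts derives: C1, C, D, C3, Z, E, J.
The only rule concluding P is R9, which needs C2; that is never established.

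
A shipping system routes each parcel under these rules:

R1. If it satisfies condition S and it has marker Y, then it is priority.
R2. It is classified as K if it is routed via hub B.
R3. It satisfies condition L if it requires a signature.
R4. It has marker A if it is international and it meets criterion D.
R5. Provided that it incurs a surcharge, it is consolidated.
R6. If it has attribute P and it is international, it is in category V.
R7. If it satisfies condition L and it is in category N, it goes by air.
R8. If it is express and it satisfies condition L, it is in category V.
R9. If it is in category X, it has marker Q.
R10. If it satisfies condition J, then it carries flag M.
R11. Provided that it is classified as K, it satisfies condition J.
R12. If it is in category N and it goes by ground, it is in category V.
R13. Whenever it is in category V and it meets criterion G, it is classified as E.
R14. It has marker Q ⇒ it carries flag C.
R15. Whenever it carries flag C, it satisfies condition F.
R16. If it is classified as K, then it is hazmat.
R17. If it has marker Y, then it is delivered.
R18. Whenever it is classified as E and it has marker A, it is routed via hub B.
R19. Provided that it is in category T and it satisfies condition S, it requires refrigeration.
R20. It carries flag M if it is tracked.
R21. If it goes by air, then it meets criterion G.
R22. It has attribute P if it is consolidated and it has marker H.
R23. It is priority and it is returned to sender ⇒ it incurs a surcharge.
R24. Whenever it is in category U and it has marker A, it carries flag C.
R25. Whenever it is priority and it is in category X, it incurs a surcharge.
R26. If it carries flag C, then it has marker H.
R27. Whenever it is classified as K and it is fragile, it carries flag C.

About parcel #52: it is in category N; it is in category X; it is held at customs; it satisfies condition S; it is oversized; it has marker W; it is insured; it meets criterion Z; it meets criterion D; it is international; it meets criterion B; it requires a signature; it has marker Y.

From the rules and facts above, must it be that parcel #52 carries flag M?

Yes

By R1 (it satisfies condition S, it has marker Y): it is priority.
By R3 (it requires a signature): it satisfies condition L.
By R4 (it is international, it meets criterion D): it has marker A.
By R7 (it satisfies condition L, it is in category N): it goes by air.
By R9 (it is in category X): it has marker Q.
By R14 (it has marker Q): it carries flag C.
By R21 (it goes by air): it meets criterion G.
By R25 (it is priority, it is in category X): it incurs a surcharge.
By R26 (it carries flag C): it has marker H.
By R5 (it incurs a surcharge): it is consolidated.
By R22 (it is consolidated, it has marker H): it has attribute P.
By R6 (it has attribute P, it is international): it is in category V.
By R13 (it is in category V, it meets criterion G): it is classified as E.
By R18 (it is classified as E, it has marker A): it is routed via hub B.
By R2 (it is routed via hub B): it is classified as K.
By R11 (it is classified as K): it satisfies condition J.
By R10 (it satisfies condition J): it carries flag M.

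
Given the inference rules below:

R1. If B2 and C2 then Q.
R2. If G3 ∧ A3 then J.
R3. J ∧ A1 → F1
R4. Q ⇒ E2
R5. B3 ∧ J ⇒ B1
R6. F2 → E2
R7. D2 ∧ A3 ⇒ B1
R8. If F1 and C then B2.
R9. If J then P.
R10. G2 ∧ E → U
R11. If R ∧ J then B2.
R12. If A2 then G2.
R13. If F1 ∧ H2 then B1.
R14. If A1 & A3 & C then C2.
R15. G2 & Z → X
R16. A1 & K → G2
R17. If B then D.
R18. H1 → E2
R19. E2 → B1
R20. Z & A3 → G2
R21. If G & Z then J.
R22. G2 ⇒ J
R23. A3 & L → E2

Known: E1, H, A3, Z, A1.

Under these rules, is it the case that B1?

No

Forward chaining from the given facts derives: G2, J, F1, P, X.
Rules concluding B1: R5 needs B3; R7 needs D2; R13 needs H2; R19 needs E2 — none of these are established.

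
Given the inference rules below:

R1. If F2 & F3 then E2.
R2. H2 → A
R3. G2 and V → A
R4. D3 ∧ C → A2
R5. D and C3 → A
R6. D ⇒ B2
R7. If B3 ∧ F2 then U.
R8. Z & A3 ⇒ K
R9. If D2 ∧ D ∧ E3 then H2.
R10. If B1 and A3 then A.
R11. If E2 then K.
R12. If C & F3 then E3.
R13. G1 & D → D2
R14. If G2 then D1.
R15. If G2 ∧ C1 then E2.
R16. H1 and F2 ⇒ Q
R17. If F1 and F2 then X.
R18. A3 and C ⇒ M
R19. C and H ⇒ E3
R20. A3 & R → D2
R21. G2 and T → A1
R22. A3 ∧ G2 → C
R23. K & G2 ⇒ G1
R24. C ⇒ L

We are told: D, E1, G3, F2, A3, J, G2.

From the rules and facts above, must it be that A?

Forward chaining from the given facts derives: B2, D1, C, L, M.
Rules concluding A: R2 needs H2; R3 needs V; R5 needs C3; R10 needs B1 — none of these are established.

No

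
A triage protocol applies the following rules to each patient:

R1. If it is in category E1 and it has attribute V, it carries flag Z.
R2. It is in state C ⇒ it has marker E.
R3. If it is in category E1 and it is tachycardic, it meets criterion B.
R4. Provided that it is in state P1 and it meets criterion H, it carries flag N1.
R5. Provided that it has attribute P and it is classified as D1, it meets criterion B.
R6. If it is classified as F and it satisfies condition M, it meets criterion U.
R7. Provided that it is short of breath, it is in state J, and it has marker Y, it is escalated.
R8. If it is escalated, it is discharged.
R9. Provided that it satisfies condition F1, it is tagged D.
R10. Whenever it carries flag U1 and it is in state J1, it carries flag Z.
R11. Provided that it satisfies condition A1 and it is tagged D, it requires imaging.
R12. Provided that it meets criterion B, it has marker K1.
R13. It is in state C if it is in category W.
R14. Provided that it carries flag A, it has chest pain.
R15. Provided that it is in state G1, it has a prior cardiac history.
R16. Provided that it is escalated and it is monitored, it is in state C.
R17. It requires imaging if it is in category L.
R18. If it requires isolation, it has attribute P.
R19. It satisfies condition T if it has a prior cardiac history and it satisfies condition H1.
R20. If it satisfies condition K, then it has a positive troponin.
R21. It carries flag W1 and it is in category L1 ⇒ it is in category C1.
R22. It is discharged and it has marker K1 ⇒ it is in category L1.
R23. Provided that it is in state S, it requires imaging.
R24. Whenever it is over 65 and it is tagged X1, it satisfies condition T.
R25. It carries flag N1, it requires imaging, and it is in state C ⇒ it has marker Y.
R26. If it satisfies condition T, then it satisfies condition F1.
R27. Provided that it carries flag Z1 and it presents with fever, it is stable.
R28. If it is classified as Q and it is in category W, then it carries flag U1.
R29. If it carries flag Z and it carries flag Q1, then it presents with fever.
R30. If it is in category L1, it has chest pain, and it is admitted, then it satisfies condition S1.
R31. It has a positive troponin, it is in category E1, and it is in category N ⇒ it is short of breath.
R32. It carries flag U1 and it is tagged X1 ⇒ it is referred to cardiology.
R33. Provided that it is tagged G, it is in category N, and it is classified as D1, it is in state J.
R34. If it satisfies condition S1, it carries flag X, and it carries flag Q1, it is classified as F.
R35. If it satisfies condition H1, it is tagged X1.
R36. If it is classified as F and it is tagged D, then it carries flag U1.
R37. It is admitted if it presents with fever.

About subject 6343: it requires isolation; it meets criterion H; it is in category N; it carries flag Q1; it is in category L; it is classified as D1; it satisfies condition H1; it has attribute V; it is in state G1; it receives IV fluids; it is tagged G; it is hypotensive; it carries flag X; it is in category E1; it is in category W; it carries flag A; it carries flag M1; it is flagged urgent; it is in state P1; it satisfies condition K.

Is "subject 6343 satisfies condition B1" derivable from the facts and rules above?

Forward chaining from the given facts derives: carries flag Z, carries flag N1, is in state C, has chest pain, has a prior cardiac history, requires imaging, has attribute P, satisfies condition T, has a positive troponin, has marker Y, satisfies condition F1, presents with fever, is short of breath, is in state J, is tagged X1, is admitted, has marker E, meets criterion B, is escalated, is discharged, is tagged D, has marker K1, is in category L1, satisfies condition S1, is classified as F, carries flag U1, is referred to cardiology.
No rule has "it satisfies condition B1" as its conclusion, and it is not among the given facts.

No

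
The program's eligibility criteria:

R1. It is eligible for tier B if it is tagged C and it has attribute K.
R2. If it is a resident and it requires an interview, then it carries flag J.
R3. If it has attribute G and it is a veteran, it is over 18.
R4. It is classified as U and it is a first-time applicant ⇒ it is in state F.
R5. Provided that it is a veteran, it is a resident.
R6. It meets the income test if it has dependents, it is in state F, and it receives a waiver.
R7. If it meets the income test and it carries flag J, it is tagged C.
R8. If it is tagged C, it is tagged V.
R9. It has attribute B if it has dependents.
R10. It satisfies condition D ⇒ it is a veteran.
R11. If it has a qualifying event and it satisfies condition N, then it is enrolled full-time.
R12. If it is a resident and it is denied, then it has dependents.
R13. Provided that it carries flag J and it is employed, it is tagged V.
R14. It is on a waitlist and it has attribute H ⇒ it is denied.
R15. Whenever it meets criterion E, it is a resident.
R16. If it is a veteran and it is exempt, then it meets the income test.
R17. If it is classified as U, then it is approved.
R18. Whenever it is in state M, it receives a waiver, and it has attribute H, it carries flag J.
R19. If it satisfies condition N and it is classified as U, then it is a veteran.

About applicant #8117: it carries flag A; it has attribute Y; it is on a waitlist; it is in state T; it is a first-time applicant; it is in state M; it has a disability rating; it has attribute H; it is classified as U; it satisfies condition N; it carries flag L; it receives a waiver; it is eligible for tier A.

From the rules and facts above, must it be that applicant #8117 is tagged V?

By R4 (it is classified as U, it is a first-time applicant): it is in state F.
By R14 (it is on a waitlist, it has attribute H): it is denied.
By R18 (it is in state M, it receives a waiver, it has attribute H): it carries flag J.
By R19 (it satisfies condition N, it is classified as U): it is a veteran.
By R5 (it is a veteran): it is a resident.
By R12 (it is a resident, it is denied): it has dependents.
By R6 (it has dependents, it is in state F, it receives a waiver): it meets the income test.
By R7 (it meets the income test, it carries flag J): it is tagged C.
By R8 (it is tagged C): it is tagged V.

Yes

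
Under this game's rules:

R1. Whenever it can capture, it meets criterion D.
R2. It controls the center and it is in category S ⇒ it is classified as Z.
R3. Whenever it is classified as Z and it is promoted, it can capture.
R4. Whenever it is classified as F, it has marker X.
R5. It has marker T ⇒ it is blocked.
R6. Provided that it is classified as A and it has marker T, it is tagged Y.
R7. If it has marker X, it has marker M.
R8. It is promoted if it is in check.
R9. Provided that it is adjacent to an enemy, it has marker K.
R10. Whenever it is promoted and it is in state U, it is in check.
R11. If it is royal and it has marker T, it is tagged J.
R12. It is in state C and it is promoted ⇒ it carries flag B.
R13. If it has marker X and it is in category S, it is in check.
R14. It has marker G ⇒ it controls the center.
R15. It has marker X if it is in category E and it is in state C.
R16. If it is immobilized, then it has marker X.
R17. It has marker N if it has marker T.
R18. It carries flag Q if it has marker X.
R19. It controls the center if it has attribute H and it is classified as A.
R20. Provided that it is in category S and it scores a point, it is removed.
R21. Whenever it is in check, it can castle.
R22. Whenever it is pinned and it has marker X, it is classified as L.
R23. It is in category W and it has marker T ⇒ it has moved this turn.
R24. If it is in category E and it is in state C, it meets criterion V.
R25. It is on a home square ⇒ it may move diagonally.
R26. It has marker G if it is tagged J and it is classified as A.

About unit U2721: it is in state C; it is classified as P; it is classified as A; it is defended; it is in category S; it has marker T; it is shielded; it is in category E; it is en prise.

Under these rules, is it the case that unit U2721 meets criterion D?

Forward chaining from the given facts derives: is blocked, is tagged Y, has marker X, has marker N, carries flag Q, meets criterion V, has marker M, is in check, can castle, is promoted, carries flag B.
The only rule concluding "it meets criterion D" is R1, which needs "it can capture"; that is never established.

No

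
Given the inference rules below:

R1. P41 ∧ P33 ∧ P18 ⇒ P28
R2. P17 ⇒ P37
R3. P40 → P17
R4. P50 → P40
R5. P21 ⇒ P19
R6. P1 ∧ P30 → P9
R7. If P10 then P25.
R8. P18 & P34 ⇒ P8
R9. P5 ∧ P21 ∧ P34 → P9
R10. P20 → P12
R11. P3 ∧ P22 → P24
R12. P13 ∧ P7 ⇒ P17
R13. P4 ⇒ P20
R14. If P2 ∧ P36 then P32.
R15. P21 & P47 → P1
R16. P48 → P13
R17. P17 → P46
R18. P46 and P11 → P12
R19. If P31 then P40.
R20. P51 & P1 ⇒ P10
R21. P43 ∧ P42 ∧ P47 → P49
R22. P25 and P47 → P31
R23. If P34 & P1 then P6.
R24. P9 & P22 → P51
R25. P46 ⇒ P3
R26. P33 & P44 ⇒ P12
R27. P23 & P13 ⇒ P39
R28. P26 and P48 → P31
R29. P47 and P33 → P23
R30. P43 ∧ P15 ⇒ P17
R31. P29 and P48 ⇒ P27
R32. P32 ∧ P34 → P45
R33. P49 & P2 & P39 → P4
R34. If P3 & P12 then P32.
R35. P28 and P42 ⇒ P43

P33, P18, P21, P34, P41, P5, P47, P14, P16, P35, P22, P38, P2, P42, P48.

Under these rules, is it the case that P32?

Yes

P28  (by R1: P41, P33, P18)
P9  (by R9: P5, P21, P34)
P1  (by R15: P21, P47)
P13  (by R16: P48)
P51  (by R24: P9, P22)
P23  (by R29: P47, P33)
P43  (by R35: P28, P42)
P10  (by R20: P51, P1)
P49  (by R21: P43, P42, P47)
P39  (by R27: P23, P13)
P4  (by R33: P49, P2, P39)
P25  (by R7: P10)
P20  (by R13: P4)
P31  (by R22: P25, P47)
P12  (by R10: P20)
P40  (by R19: P31)
P17  (by R3: P40)
P46  (by R17: P17)
P3  (by R25: P46)
P32  (by R34: P3, P12)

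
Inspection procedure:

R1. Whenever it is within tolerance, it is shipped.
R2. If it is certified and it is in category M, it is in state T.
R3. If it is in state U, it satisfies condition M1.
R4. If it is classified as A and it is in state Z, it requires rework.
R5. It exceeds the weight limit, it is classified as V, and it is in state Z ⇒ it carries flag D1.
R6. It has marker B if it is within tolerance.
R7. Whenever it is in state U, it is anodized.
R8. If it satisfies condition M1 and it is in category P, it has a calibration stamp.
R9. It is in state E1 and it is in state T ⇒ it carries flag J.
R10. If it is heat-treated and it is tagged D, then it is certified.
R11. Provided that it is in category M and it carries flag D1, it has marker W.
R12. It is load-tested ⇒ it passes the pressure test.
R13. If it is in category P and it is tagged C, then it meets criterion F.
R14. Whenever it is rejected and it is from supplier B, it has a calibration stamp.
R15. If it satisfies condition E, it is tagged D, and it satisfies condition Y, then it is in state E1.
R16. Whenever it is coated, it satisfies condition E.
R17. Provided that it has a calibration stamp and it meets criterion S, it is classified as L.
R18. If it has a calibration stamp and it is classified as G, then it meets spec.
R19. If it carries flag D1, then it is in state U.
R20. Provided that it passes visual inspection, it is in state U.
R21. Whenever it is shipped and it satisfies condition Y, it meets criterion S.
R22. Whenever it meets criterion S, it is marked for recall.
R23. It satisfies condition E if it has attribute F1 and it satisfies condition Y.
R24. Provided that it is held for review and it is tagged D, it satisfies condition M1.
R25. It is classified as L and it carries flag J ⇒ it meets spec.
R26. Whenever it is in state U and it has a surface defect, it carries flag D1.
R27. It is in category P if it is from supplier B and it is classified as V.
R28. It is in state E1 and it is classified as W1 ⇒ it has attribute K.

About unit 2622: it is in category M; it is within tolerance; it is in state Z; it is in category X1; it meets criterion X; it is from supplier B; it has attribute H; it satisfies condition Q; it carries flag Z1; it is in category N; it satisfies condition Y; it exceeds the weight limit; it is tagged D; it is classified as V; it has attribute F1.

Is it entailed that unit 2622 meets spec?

Forward chaining from the given facts derives: is shipped, carries flag D1, has marker B, has marker W, is in state U, meets criterion S, is marked for recall, satisfies condition E, is in category P, satisfies condition M1, is anodized, has a calibration stamp, is in state E1, is classified as L.
Rules concluding "it meets spec": R18 needs "it is classified as G"; R25 needs "it carries flag J" — none of these are established.

No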